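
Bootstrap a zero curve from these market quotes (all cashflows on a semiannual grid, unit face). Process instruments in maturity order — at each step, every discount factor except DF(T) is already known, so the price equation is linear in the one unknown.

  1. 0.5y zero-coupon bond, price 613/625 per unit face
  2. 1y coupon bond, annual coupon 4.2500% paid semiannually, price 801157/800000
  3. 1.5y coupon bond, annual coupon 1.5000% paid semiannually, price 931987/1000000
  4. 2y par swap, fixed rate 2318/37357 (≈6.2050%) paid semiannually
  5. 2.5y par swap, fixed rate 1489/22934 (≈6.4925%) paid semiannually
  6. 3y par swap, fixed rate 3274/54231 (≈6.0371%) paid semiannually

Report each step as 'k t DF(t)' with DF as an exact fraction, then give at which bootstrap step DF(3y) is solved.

step 1 [0.5y] zero: DF = P = 613/625 ≈ 0.980800
step 2 [1y] bond c/2=17/800: DF=(801157/800000 − 17/800·(0.980800))/(1+17/800) = 4801/5000 ≈ 0.960200
step 3 [1.5y] bond c/2=3/400: DF=(931987/1000000 − 3/400·(0.980800+0.960200))/(1+3/400) = 4553/5000 ≈ 0.910600
step 4 [2y] swap r/2=1159/37357: DF=(1 − 1159/37357·(0.980800+0.960200+0.910600))/(1+1159/37357) = 8841/10000 ≈ 0.884100
step 5 [2.5y] swap r/2=1489/45868: DF=(1 − 1489/45868·(0.980800+0.960200+0.910600+0.884100))/(1+1489/45868) = 8511/10000 ≈ 0.851100
step 6 [3y] swap r/2=1637/54231: DF=(1 − 1637/54231·(0.980800+0.960200+0.910600+0.884100+0.851100))/(1+1637/54231) = 8363/10000 ≈ 0.836300

1 1/2 613/625
2 1 4801/5000
3 3/2 4553/5000
4 2 8841/10000
5 5/2 8511/10000
6 3 8363/10000
DF(3y) is solved at step 6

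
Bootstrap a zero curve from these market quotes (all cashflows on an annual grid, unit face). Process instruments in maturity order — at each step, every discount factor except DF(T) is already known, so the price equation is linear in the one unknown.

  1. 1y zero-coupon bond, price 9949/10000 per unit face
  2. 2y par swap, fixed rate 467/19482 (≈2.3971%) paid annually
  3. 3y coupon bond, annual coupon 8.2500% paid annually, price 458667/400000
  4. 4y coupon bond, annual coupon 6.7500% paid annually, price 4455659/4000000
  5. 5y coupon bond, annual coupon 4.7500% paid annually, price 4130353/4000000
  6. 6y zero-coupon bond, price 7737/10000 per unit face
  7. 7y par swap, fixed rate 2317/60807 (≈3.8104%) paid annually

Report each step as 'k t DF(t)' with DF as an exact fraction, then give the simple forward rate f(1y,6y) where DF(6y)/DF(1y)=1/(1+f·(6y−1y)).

step 1 [1y] zero: DF = P = 9949/10000 ≈ 0.994900
step 2 [2y] swap r/1=467/19482: DF=(1 − 467/19482·(0.994900))/(1+467/19482) = 9533/10000 ≈ 0.953300
step 3 [3y] bond c/1=33/400: DF=(458667/400000 − 33/400·(0.994900+0.953300))/(1+33/400) = 2277/2500 ≈ 0.910800
step 4 [4y] bond c/1=27/400: DF=(4455659/4000000 − 27/400·(0.994900+0.953300+0.910800))/(1+27/400) = 8627/10000 ≈ 0.862700
step 5 [5y] bond c/1=19/400: DF=(4130353/4000000 − 19/400·(0.994900+0.953300+0.910800+0.862700))/(1+19/400) = 817/1000 ≈ 0.817000
step 6 [6y] zero: DF = P = 7737/10000 ≈ 0.773700
step 7 [7y] swap r/1=2317/60807: DF=(1 − 2317/60807·(0.994900+0.953300+0.910800+0.862700+0.817000+0.773700))/(1+2317/60807) = 7683/10000 ≈ 0.768300

1 1 9949/10000
2 2 9533/10000
3 3 2277/2500
4 4 8627/10000
5 5 817/1000
6 6 7737/10000
7 7 7683/10000
f(1y,6y) = ((9949/10000)/(7737/10000) − 1)/(5) = 2212/38685 ≈ 5.7180%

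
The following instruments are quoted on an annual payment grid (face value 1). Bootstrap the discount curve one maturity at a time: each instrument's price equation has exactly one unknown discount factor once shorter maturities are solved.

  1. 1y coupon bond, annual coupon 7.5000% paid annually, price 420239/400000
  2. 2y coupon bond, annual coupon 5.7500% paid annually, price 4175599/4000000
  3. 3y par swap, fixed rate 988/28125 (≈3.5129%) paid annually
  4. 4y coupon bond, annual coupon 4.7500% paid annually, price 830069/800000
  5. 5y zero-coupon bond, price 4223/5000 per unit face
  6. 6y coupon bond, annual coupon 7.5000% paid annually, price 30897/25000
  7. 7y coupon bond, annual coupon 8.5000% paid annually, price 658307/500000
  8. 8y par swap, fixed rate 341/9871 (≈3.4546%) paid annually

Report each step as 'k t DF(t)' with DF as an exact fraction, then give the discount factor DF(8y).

step 1 [1y] bond c/1=3/40: DF=(420239/400000 − 3/40·(0))/(1+3/40) = 9773/10000 ≈ 0.977300
step 2 [2y] bond c/1=23/400: DF=(4175599/4000000 − 23/400·(0.977300))/(1+23/400) = 467/500 ≈ 0.934000
step 3 [3y] swap r/1=988/28125: DF=(1 − 988/28125·(0.977300+0.934000))/(1+988/28125) = 2253/2500 ≈ 0.901200
step 4 [4y] bond c/1=19/400: DF=(830069/800000 − 19/400·(0.977300+0.934000+0.901200))/(1+19/400) = 863/1000 ≈ 0.863000
step 5 [5y] zero: DF = P = 4223/5000 ≈ 0.844600
step 6 [6y] bond c/1=3/40: DF=(30897/25000 − 3/40·(0.977300+0.934000+0.901200+0.863000+0.844600))/(1+3/40) = 8343/10000 ≈ 0.834300
step 7 [7y] bond c/1=17/200: DF=(658307/500000 − 17/200·(0.977300+0.934000+0.901200+0.863000+0.844600+0.834300))/(1+17/200) = 397/500 ≈ 0.794000
step 8 [8y] swap r/1=341/9871: DF=(1 − 341/9871·(0.977300+0.934000+0.901200+0.863000+0.844600+0.834300+0.794000))/(1+341/9871) = 7613/10000 ≈ 0.761300

1 1 9773/10000
2 2 467/500
3 3 2253/2500
4 4 863/1000
5 5 4223/5000
6 6 8343/10000
7 7 397/500
8 8 7613/10000
DF(8y) = 7613/10000 ≈ 0.761300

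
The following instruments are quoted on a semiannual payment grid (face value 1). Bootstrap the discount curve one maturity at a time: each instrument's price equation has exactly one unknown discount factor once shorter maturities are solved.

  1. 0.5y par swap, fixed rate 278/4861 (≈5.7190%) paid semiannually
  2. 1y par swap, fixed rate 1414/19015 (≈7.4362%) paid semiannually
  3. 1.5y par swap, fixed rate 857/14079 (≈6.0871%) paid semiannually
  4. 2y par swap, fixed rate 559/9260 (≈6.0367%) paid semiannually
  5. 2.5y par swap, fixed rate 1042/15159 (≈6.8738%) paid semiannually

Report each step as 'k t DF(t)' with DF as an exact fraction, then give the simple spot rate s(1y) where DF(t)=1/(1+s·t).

1 1/2 4861/5000
2 1 9293/10000
3 3/2 9143/10000
4 2 4441/5000
5 5/2 8437/10000
s(1y) = (1/(9293/10000) − 1)/(1) = 707/9293 ≈ 7.6079%

step 1 [0.5y] swap r/2=139/4861: DF=(1 − 139/4861·(0))/(1+139/4861) = 4861/5000 ≈ 0.972200
step 2 [1y] swap r/2=707/19015: DF=(1 − 707/19015·(0.972200))/(1+707/19015) = 9293/10000 ≈ 0.929300
step 3 [1.5y] swap r/2=857/28158: DF=(1 − 857/28158·(0.972200+0.929300))/(1+857/28158) = 9143/10000 ≈ 0.914300
step 4 [2y] swap r/2=559/18520: DF=(1 − 559/18520·(0.972200+0.929300+0.914300))/(1+559/18520) = 4441/5000 ≈ 0.888200
step 5 [2.5y] swap r/2=521/15159: DF=(1 − 521/15159·(0.972200+0.929300+0.914300+0.888200))/(1+521/15159) = 8437/10000 ≈ 0.843700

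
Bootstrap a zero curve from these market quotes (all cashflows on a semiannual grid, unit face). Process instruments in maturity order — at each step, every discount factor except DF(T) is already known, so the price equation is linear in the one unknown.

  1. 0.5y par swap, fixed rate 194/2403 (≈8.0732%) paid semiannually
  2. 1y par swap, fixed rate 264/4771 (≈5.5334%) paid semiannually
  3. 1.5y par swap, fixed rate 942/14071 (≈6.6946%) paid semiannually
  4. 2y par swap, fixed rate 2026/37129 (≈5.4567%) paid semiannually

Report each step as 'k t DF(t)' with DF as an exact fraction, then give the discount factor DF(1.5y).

step 1 [0.5y] swap r/2=97/2403: DF=(1 − 97/2403·(0))/(1+97/2403) = 2403/2500 ≈ 0.961200
step 2 [1y] swap r/2=132/4771: DF=(1 − 132/4771·(0.961200))/(1+132/4771) = 592/625 ≈ 0.947200
step 3 [1.5y] swap r/2=471/14071: DF=(1 − 471/14071·(0.961200+0.947200))/(1+471/14071) = 4529/5000 ≈ 0.905800
step 4 [2y] swap r/2=1013/37129: DF=(1 − 1013/37129·(0.961200+0.947200+0.905800))/(1+1013/37129) = 8987/10000 ≈ 0.898700

1 1/2 2403/2500
2 1 592/625
3 3/2 4529/5000
4 2 8987/10000
DF(1.5y) = 4529/5000 ≈ 0.905800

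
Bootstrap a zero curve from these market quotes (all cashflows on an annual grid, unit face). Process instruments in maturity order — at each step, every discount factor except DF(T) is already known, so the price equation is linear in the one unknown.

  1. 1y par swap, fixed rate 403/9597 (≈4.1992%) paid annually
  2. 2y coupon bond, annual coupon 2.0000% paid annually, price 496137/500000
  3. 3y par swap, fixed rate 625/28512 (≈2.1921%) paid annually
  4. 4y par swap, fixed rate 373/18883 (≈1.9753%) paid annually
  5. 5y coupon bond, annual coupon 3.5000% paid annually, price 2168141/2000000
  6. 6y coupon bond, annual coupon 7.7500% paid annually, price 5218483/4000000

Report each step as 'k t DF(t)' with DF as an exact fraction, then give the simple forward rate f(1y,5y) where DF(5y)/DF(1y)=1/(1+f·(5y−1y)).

1 1 9597/10000
2 2 477/500
3 3 15/16
4 4 4627/5000
5 5 9197/10000
6 6 873/1000
f(1y,5y) = ((9597/10000)/(9197/10000) − 1)/(4) = 100/9197 ≈ 1.0873%

step 1 [1y] swap r/1=403/9597: DF=(1 − 403/9597·(0))/(1+403/9597) = 9597/10000 ≈ 0.959700
step 2 [2y] bond c/1=1/50: DF=(496137/500000 − 1/50·(0.959700))/(1+1/50) = 477/500 ≈ 0.954000
step 3 [3y] swap r/1=625/28512: DF=(1 − 625/28512·(0.959700+0.954000))/(1+625/28512) = 15/16 ≈ 0.937500
step 4 [4y] swap r/1=373/18883: DF=(1 − 373/18883·(0.959700+0.954000+0.937500))/(1+373/18883) = 4627/5000 ≈ 0.925400
step 5 [5y] bond c/1=7/200: DF=(2168141/2000000 − 7/200·(0.959700+0.954000+0.937500+0.925400))/(1+7/200) = 9197/10000 ≈ 0.919700
step 6 [6y] bond c/1=31/400: DF=(5218483/4000000 − 31/400·(0.959700+0.954000+0.937500+0.925400+0.919700))/(1+31/400) = 873/1000 ≈ 0.873000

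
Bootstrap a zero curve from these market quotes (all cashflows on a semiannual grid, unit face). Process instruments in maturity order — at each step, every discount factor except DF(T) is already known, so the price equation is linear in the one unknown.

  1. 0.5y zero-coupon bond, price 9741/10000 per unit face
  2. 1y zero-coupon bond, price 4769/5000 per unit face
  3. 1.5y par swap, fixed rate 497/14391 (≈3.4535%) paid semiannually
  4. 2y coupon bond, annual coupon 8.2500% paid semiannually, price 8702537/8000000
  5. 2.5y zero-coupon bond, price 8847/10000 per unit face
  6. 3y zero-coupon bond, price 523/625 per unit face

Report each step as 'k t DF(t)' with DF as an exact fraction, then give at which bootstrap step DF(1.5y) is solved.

1 1/2 9741/10000
2 1 4769/5000
3 3/2 9503/10000
4 2 9307/10000
5 5/2 8847/10000
6 3 523/625
DF(1.5y) is solved at step 3

step 1 [0.5y] zero: DF = P = 9741/10000 ≈ 0.974100
step 2 [1y] zero: DF = P = 4769/5000 ≈ 0.953800
step 3 [1.5y] swap r/2=497/28782: DF=(1 − 497/28782·(0.974100+0.953800))/(1+497/28782) = 9503/10000 ≈ 0.950300
step 4 [2y] bond c/2=33/800: DF=(8702537/8000000 − 33/800·(0.974100+0.953800+0.950300))/(1+33/800) = 9307/10000 ≈ 0.930700
step 5 [2.5y] zero: DF = P = 8847/10000 ≈ 0.884700
step 6 [3y] zero: DF = P = 523/625 ≈ 0.836800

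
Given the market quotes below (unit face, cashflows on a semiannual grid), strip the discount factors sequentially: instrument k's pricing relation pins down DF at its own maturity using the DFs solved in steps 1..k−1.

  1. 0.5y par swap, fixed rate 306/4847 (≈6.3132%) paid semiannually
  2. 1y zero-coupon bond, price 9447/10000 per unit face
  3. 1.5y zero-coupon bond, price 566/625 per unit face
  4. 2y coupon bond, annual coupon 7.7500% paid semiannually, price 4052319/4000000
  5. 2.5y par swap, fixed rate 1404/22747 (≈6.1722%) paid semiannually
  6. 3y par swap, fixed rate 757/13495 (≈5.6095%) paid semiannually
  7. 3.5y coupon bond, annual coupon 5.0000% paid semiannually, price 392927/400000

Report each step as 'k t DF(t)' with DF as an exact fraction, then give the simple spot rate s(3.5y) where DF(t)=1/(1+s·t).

step 1 [0.5y] swap r/2=153/4847: DF=(1 − 153/4847·(0))/(1+153/4847) = 4847/5000 ≈ 0.969400
step 2 [1y] zero: DF = P = 9447/10000 ≈ 0.944700
step 3 [1.5y] zero: DF = P = 566/625 ≈ 0.905600
step 4 [2y] bond c/2=31/800: DF=(4052319/4000000 − 31/800·(0.969400+0.944700+0.905600))/(1+31/800) = 8701/10000 ≈ 0.870100
step 5 [2.5y] swap r/2=702/22747: DF=(1 − 702/22747·(0.969400+0.944700+0.905600+0.870100))/(1+702/22747) = 2149/2500 ≈ 0.859600
step 6 [3y] swap r/2=757/26990: DF=(1 − 757/26990·(0.969400+0.944700+0.905600+0.870100+0.859600))/(1+757/26990) = 4243/5000 ≈ 0.848600
step 7 [3.5y] bond c/2=1/40: DF=(392927/400000 − 1/40·(0.969400+0.944700+0.905600+0.870100+0.859600+0.848600))/(1+1/40) = 8267/10000 ≈ 0.826700

1 1/2 4847/5000
2 1 9447/10000
3 3/2 566/625
4 2 8701/10000
5 5/2 2149/2500
6 3 4243/5000
7 7/2 8267/10000
s(3.5y) = (1/(8267/10000) − 1)/(7/2) = 3466/57869 ≈ 5.9894%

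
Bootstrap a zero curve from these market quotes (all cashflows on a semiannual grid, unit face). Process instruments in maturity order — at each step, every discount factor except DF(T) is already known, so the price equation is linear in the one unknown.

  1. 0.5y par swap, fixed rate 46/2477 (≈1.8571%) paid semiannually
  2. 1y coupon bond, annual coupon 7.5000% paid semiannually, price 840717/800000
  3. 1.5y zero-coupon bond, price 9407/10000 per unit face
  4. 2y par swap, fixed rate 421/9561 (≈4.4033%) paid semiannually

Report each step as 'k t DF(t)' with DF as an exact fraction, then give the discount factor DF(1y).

step 1 [0.5y] swap r/2=23/2477: DF=(1 − 23/2477·(0))/(1+23/2477) = 2477/2500 ≈ 0.990800
step 2 [1y] bond c/2=3/80: DF=(840717/800000 − 3/80·(0.990800))/(1+3/80) = 9771/10000 ≈ 0.977100
step 3 [1.5y] zero: DF = P = 9407/10000 ≈ 0.940700
step 4 [2y] swap r/2=421/19122: DF=(1 − 421/19122·(0.990800+0.977100+0.940700))/(1+421/19122) = 4579/5000 ≈ 0.915800

1 1/2 2477/2500
2 1 9771/10000
3 3/2 9407/10000
4 2 4579/5000
DF(1y) = 9771/10000 ≈ 0.977100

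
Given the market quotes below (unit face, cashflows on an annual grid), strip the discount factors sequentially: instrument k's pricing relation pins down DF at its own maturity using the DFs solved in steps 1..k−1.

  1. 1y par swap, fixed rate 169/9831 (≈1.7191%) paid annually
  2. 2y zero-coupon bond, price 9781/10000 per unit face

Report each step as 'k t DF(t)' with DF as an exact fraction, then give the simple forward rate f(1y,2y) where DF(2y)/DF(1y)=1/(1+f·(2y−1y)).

1 1 9831/10000
2 2 9781/10000
f(1y,2y) = ((9831/10000)/(9781/10000) − 1)/(1) = 50/9781 ≈ 0.5112%

step 1 [1y] swap r/1=169/9831: DF=(1 − 169/9831·(0))/(1+169/9831) = 9831/10000 ≈ 0.983100
step 2 [2y] zero: DF = P = 9781/10000 ≈ 0.978100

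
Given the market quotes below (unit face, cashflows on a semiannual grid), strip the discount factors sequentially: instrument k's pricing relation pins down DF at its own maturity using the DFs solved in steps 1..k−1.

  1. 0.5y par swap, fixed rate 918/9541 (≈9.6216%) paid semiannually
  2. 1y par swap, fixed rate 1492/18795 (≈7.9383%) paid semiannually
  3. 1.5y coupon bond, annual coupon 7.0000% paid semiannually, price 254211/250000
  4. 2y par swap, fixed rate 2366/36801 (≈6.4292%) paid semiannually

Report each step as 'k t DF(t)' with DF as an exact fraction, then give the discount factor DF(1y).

1 1/2 9541/10000
2 1 4627/5000
3 3/2 9189/10000
4 2 8817/10000
DF(1y) = 4627/5000 ≈ 0.925400

step 1 [0.5y] swap r/2=459/9541: DF=(1 − 459/9541·(0))/(1+459/9541) = 9541/10000 ≈ 0.954100
step 2 [1y] swap r/2=746/18795: DF=(1 − 746/18795·(0.954100))/(1+746/18795) = 4627/5000 ≈ 0.925400
step 3 [1.5y] bond c/2=7/200: DF=(254211/250000 − 7/200·(0.954100+0.925400))/(1+7/200) = 9189/10000 ≈ 0.918900
step 4 [2y] swap r/2=1183/36801: DF=(1 − 1183/36801·(0.954100+0.925400+0.918900))/(1+1183/36801) = 8817/10000 ≈ 0.881700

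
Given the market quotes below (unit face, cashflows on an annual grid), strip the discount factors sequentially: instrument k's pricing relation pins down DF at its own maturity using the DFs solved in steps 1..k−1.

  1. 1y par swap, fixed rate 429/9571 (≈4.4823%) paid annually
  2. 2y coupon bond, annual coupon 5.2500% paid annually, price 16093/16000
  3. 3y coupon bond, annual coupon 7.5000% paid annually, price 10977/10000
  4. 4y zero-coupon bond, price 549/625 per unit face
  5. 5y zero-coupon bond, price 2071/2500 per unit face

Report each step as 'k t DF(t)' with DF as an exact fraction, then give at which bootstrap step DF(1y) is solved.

step 1 [1y] swap r/1=429/9571: DF=(1 − 429/9571·(0))/(1+429/9571) = 9571/10000 ≈ 0.957100
step 2 [2y] bond c/1=21/400: DF=(16093/16000 − 21/400·(0.957100))/(1+21/400) = 9079/10000 ≈ 0.907900
step 3 [3y] bond c/1=3/40: DF=(10977/10000 − 3/40·(0.957100+0.907900))/(1+3/40) = 891/1000 ≈ 0.891000
step 4 [4y] zero: DF = P = 549/625 ≈ 0.878400
step 5 [5y] zero: DF = P = 2071/2500 ≈ 0.828400

1 1 9571/10000
2 2 9079/10000
3 3 891/1000
4 4 549/625
5 5 2071/2500
DF(1y) is solved at step 1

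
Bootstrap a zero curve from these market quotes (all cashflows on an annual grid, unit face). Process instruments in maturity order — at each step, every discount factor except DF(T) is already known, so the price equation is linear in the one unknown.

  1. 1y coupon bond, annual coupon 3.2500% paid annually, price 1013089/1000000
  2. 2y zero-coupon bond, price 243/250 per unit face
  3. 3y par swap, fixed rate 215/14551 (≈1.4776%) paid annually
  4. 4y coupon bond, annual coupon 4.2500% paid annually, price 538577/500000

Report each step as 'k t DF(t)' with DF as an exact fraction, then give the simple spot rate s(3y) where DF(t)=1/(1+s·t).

1 1 2453/2500
2 2 243/250
3 3 957/1000
4 4 4573/5000
s(3y) = (1/(957/1000) − 1)/(3) = 43/2871 ≈ 1.4977%

step 1 [1y] bond c/1=13/400: DF=(1013089/1000000 − 13/400·(0))/(1+13/400) = 2453/2500 ≈ 0.981200
step 2 [2y] zero: DF = P = 243/250 ≈ 0.972000
step 3 [3y] swap r/1=215/14551: DF=(1 − 215/14551·(0.981200+0.972000))/(1+215/14551) = 957/1000 ≈ 0.957000
step 4 [4y] bond c/1=17/400: DF=(538577/500000 − 17/400·(0.981200+0.972000+0.957000))/(1+17/400) = 4573/5000 ≈ 0.914600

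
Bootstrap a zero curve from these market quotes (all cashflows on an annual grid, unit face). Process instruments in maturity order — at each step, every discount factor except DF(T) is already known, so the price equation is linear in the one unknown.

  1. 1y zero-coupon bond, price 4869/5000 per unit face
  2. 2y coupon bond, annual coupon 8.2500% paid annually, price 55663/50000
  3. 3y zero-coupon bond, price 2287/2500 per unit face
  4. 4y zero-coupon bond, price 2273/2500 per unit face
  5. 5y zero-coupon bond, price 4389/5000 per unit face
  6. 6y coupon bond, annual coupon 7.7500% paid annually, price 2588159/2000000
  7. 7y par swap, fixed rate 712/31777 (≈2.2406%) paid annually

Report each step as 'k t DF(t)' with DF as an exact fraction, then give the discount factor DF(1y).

1 1 4869/5000
2 2 4771/5000
3 3 2287/2500
4 4 2273/2500
5 5 4389/5000
6 6 217/250
7 7 536/625
DF(1y) = 4869/5000 ≈ 0.973800

step 1 [1y] zero: DF = P = 4869/5000 ≈ 0.973800
step 2 [2y] bond c/1=33/400: DF=(55663/50000 − 33/400·(0.973800))/(1+33/400) = 4771/5000 ≈ 0.954200
step 3 [3y] zero: DF = P = 2287/2500 ≈ 0.914800
step 4 [4y] zero: DF = P = 2273/2500 ≈ 0.909200
step 5 [5y] zero: DF = P = 4389/5000 ≈ 0.877800
step 6 [6y] bond c/1=31/400: DF=(2588159/2000000 − 31/400·(0.973800+0.954200+0.914800+0.909200+0.877800))/(1+31/400) = 217/250 ≈ 0.868000
step 7 [7y] swap r/1=712/31777: DF=(1 − 712/31777·(0.973800+0.954200+0.914800+0.909200+0.877800+0.868000))/(1+712/31777) = 536/625 ≈ 0.857600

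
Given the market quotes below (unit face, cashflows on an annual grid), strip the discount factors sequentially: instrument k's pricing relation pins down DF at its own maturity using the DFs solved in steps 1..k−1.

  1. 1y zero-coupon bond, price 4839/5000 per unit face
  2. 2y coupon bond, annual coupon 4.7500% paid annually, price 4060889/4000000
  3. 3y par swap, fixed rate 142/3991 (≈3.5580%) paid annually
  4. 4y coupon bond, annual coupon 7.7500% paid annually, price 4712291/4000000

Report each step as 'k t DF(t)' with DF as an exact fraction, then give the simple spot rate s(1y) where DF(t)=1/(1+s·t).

step 1 [1y] zero: DF = P = 4839/5000 ≈ 0.967800
step 2 [2y] bond c/1=19/400: DF=(4060889/4000000 − 19/400·(0.967800))/(1+19/400) = 9253/10000 ≈ 0.925300
step 3 [3y] swap r/1=142/3991: DF=(1 − 142/3991·(0.967800+0.925300))/(1+142/3991) = 4503/5000 ≈ 0.900600
step 4 [4y] bond c/1=31/400: DF=(4712291/4000000 − 31/400·(0.967800+0.925300+0.900600))/(1+31/400) = 2231/2500 ≈ 0.892400

1 1 4839/5000
2 2 9253/10000
3 3 4503/5000
4 4 2231/2500
s(1y) = (1/(4839/5000) − 1)/(1) = 161/4839 ≈ 3.3271%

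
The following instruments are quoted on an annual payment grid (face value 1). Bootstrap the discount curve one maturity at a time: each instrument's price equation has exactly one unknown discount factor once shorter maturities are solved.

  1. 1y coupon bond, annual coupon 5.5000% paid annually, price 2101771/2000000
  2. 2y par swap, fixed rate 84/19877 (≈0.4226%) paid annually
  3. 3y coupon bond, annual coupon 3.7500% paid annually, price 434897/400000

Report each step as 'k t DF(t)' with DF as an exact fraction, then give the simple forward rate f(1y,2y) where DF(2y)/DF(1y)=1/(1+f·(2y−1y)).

step 1 [1y] bond c/1=11/200: DF=(2101771/2000000 − 11/200·(0))/(1+11/200) = 9961/10000 ≈ 0.996100
step 2 [2y] swap r/1=84/19877: DF=(1 − 84/19877·(0.996100))/(1+84/19877) = 2479/2500 ≈ 0.991600
step 3 [3y] bond c/1=3/80: DF=(434897/400000 − 3/80·(0.996100+0.991600))/(1+3/80) = 9761/10000 ≈ 0.976100

1 1 9961/10000
2 2 2479/2500
3 3 9761/10000
f(1y,2y) = ((9961/10000)/(2479/2500) − 1)/(1) = 45/9916 ≈ 0.4538%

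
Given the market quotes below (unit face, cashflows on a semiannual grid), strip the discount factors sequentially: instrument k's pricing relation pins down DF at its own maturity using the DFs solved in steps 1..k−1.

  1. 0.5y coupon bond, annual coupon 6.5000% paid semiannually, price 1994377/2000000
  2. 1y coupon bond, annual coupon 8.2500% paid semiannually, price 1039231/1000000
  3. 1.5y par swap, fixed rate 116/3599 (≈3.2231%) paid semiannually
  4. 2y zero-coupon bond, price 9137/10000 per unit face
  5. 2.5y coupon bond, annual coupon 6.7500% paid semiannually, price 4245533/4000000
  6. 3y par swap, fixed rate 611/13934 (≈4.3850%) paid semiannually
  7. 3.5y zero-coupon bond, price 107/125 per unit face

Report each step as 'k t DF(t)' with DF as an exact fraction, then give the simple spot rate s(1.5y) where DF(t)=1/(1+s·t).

step 1 [0.5y] bond c/2=13/400: DF=(1994377/2000000 − 13/400·(0))/(1+13/400) = 4829/5000 ≈ 0.965800
step 2 [1y] bond c/2=33/800: DF=(1039231/1000000 − 33/800·(0.965800))/(1+33/800) = 4799/5000 ≈ 0.959800
step 3 [1.5y] swap r/2=58/3599: DF=(1 − 58/3599·(0.965800+0.959800))/(1+58/3599) = 596/625 ≈ 0.953600
step 4 [2y] zero: DF = P = 9137/10000 ≈ 0.913700
step 5 [2.5y] bond c/2=27/800: DF=(4245533/4000000 − 27/800·(0.965800+0.959800+0.953600+0.913700))/(1+27/800) = 9029/10000 ≈ 0.902900
step 6 [3y] swap r/2=611/27868: DF=(1 − 611/27868·(0.965800+0.959800+0.953600+0.913700+0.902900))/(1+611/27868) = 4389/5000 ≈ 0.877800
step 7 [3.5y] zero: DF = P = 107/125 ≈ 0.856000

1 1/2 4829/5000
2 1 4799/5000
3 3/2 596/625
4 2 9137/10000
5 5/2 9029/10000
6 3 4389/5000
7 7/2 107/125
s(1.5y) = (1/(596/625) − 1)/(3/2) = 29/894 ≈ 3.2438%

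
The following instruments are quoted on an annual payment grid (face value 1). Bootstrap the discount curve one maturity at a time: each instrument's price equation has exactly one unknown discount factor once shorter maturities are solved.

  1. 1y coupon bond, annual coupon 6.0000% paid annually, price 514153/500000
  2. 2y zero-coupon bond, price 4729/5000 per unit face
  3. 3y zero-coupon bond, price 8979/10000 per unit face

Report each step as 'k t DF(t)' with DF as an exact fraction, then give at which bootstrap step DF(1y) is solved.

step 1 [1y] bond c/1=3/50: DF=(514153/500000 − 3/50·(0))/(1+3/50) = 9701/10000 ≈ 0.970100
step 2 [2y] zero: DF = P = 4729/5000 ≈ 0.945800
step 3 [3y] zero: DF = P = 8979/10000 ≈ 0.897900

1 1 9701/10000
2 2 4729/5000
3 3 8979/10000
DF(1y) is solved at step 1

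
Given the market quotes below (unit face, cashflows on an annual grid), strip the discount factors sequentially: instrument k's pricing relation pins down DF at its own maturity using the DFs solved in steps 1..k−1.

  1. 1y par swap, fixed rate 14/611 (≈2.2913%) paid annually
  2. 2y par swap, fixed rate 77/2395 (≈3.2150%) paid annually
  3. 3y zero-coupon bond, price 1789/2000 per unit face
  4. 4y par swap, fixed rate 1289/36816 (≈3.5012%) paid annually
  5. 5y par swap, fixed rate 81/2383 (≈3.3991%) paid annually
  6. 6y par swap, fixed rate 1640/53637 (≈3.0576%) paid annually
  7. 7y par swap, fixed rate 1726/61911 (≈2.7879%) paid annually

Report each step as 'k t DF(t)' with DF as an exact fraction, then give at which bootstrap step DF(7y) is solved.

step 1 [1y] swap r/1=14/611: DF=(1 − 14/611·(0))/(1+14/611) = 611/625 ≈ 0.977600
step 2 [2y] swap r/1=77/2395: DF=(1 − 77/2395·(0.977600))/(1+77/2395) = 1173/1250 ≈ 0.938400
step 3 [3y] zero: DF = P = 1789/2000 ≈ 0.894500
step 4 [4y] swap r/1=1289/36816: DF=(1 − 1289/36816·(0.977600+0.938400+0.894500))/(1+1289/36816) = 8711/10000 ≈ 0.871100
step 5 [5y] swap r/1=81/2383: DF=(1 − 81/2383·(0.977600+0.938400+0.894500+0.871100))/(1+81/2383) = 8461/10000 ≈ 0.846100
step 6 [6y] swap r/1=1640/53637: DF=(1 − 1640/53637·(0.977600+0.938400+0.894500+0.871100+0.846100))/(1+1640/53637) = 209/250 ≈ 0.836000
step 7 [7y] swap r/1=1726/61911: DF=(1 − 1726/61911·(0.977600+0.938400+0.894500+0.871100+0.846100+0.836000))/(1+1726/61911) = 4137/5000 ≈ 0.827400

1 1 611/625
2 2 1173/1250
3 3 1789/2000
4 4 8711/10000
5 5 8461/10000
6 6 209/250
7 7 4137/5000
DF(7y) is solved at step 7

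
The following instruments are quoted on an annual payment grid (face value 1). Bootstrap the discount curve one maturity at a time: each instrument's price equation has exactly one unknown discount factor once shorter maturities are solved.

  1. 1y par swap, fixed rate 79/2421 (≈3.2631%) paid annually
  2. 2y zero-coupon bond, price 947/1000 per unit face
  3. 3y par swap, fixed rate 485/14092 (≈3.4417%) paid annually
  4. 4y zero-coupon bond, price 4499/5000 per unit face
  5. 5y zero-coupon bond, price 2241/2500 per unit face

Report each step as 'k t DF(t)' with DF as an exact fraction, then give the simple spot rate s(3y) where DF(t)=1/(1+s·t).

step 1 [1y] swap r/1=79/2421: DF=(1 − 79/2421·(0))/(1+79/2421) = 2421/2500 ≈ 0.968400
step 2 [2y] zero: DF = P = 947/1000 ≈ 0.947000
step 3 [3y] swap r/1=485/14092: DF=(1 − 485/14092·(0.968400+0.947000))/(1+485/14092) = 903/1000 ≈ 0.903000
step 4 [4y] zero: DF = P = 4499/5000 ≈ 0.899800
step 5 [5y] zero: DF = P = 2241/2500 ≈ 0.896400

1 1 2421/2500
2 2 947/1000
3 3 903/1000
4 4 4499/5000
5 5 2241/2500
s(3y) = (1/(903/1000) − 1)/(3) = 97/2709 ≈ 3.5807%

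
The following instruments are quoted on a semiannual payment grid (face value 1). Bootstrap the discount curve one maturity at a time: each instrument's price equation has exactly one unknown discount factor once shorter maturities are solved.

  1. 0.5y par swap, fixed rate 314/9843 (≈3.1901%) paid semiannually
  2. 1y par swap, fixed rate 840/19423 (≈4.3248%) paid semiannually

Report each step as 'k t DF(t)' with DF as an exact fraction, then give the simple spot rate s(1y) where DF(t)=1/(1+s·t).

step 1 [0.5y] swap r/2=157/9843: DF=(1 − 157/9843·(0))/(1+157/9843) = 9843/10000 ≈ 0.984300
step 2 [1y] swap r/2=420/19423: DF=(1 − 420/19423·(0.984300))/(1+420/19423) = 479/500 ≈ 0.958000

1 1/2 9843/10000
2 1 479/500
s(1y) = (1/(479/500) − 1)/(1) = 21/479 ≈ 4.3841%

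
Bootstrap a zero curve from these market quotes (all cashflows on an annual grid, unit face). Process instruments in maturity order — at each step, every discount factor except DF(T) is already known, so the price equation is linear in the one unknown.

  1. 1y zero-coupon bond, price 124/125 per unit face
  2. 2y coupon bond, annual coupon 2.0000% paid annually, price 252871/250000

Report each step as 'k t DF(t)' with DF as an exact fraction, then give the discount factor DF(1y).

step 1 [1y] zero: DF = P = 124/125 ≈ 0.992000
step 2 [2y] bond c/1=1/50: DF=(252871/250000 − 1/50·(0.992000))/(1+1/50) = 4861/5000 ≈ 0.972200

1 1 124/125
2 2 4861/5000
DF(1y) = 124/125 ≈ 0.992000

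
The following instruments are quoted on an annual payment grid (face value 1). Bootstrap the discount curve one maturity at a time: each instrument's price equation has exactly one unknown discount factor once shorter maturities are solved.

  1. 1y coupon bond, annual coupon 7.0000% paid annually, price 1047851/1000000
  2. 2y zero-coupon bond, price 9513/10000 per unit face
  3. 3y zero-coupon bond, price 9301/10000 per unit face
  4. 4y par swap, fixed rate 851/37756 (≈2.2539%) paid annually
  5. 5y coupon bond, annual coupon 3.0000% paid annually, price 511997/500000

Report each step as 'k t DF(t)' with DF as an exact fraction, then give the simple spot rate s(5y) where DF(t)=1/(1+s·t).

1 1 9793/10000
2 2 9513/10000
3 3 9301/10000
4 4 9149/10000
5 5 4421/5000
s(5y) = (1/(4421/5000) − 1)/(5) = 579/22105 ≈ 2.6193%

step 1 [1y] bond c/1=7/100: DF=(1047851/1000000 − 7/100·(0))/(1+7/100) = 9793/10000 ≈ 0.979300
step 2 [2y] zero: DF = P = 9513/10000 ≈ 0.951300
step 3 [3y] zero: DF = P = 9301/10000 ≈ 0.930100
step 4 [4y] swap r/1=851/37756: DF=(1 − 851/37756·(0.979300+0.951300+0.930100))/(1+851/37756) = 9149/10000 ≈ 0.914900
step 5 [5y] bond c/1=3/100: DF=(511997/500000 − 3/100·(0.979300+0.951300+0.930100+0.914900))/(1+3/100) = 4421/5000 ≈ 0.884200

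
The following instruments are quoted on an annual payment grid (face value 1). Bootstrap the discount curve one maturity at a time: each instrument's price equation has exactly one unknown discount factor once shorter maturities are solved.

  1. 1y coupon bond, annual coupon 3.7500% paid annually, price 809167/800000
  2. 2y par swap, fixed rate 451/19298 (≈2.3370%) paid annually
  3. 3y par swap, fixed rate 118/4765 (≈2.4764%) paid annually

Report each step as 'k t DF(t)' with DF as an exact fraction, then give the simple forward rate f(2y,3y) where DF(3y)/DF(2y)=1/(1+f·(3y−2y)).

step 1 [1y] bond c/1=3/80: DF=(809167/800000 − 3/80·(0))/(1+3/80) = 9749/10000 ≈ 0.974900
step 2 [2y] swap r/1=451/19298: DF=(1 − 451/19298·(0.974900))/(1+451/19298) = 9549/10000 ≈ 0.954900
step 3 [3y] swap r/1=118/4765: DF=(1 − 118/4765·(0.974900+0.954900))/(1+118/4765) = 2323/2500 ≈ 0.929200

1 1 9749/10000
2 2 9549/10000
3 3 2323/2500
f(2y,3y) = ((9549/10000)/(2323/2500) − 1)/(1) = 257/9292 ≈ 2.7658%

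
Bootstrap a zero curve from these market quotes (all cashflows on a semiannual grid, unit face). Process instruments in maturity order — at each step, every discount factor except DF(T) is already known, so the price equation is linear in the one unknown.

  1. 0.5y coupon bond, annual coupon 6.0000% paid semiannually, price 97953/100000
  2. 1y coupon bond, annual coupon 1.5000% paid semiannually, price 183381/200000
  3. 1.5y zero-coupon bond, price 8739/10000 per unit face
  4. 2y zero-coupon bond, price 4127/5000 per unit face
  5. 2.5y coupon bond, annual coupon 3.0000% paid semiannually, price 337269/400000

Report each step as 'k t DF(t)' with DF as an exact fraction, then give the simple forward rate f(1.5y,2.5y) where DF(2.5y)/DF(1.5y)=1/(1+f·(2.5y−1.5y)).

step 1 [0.5y] bond c/2=3/100: DF=(97953/100000 − 3/100·(0))/(1+3/100) = 951/1000 ≈ 0.951000
step 2 [1y] bond c/2=3/400: DF=(183381/200000 − 3/400·(0.951000))/(1+3/400) = 903/1000 ≈ 0.903000
step 3 [1.5y] zero: DF = P = 8739/10000 ≈ 0.873900
step 4 [2y] zero: DF = P = 4127/5000 ≈ 0.825400
step 5 [2.5y] bond c/2=3/200: DF=(337269/400000 − 3/200·(0.951000+0.903000+0.873900+0.825400))/(1+3/200) = 3891/5000 ≈ 0.778200

1 1/2 951/1000
2 1 903/1000
3 3/2 8739/10000
4 2 4127/5000
5 5/2 3891/5000
f(1.5y,2.5y) = ((8739/10000)/(3891/5000) − 1)/(1) = 319/2594 ≈ 12.2976%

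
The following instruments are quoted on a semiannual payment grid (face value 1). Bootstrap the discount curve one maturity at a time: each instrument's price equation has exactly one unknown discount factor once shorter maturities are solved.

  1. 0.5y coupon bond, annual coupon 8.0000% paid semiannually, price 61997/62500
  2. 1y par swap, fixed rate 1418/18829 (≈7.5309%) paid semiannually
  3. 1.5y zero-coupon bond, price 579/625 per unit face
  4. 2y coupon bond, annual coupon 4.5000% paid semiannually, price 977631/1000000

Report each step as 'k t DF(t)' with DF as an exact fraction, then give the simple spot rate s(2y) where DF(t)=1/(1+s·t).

1 1/2 4769/5000
2 1 9291/10000
3 3/2 579/625
4 2 8943/10000
s(2y) = (1/(8943/10000) − 1)/(2) = 1057/17886 ≈ 5.9097%

step 1 [0.5y] bond c/2=1/25: DF=(61997/62500 − 1/25·(0))/(1+1/25) = 4769/5000 ≈ 0.953800
step 2 [1y] swap r/2=709/18829: DF=(1 − 709/18829·(0.953800))/(1+709/18829) = 9291/10000 ≈ 0.929100
step 3 [1.5y] zero: DF = P = 579/625 ≈ 0.926400
step 4 [2y] bond c/2=9/400: DF=(977631/1000000 − 9/400·(0.953800+0.929100+0.926400))/(1+9/400) = 8943/10000 ≈ 0.894300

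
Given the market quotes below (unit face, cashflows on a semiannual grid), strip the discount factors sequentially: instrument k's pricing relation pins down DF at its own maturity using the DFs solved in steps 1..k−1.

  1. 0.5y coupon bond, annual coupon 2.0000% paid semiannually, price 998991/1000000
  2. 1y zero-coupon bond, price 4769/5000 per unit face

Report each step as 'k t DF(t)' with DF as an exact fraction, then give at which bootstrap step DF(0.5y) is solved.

step 1 [0.5y] bond c/2=1/100: DF=(998991/1000000 − 1/100·(0))/(1+1/100) = 9891/10000 ≈ 0.989100
step 2 [1y] zero: DF = P = 4769/5000 ≈ 0.953800

1 1/2 9891/10000
2 1 4769/5000
DF(0.5y) is solved at step 1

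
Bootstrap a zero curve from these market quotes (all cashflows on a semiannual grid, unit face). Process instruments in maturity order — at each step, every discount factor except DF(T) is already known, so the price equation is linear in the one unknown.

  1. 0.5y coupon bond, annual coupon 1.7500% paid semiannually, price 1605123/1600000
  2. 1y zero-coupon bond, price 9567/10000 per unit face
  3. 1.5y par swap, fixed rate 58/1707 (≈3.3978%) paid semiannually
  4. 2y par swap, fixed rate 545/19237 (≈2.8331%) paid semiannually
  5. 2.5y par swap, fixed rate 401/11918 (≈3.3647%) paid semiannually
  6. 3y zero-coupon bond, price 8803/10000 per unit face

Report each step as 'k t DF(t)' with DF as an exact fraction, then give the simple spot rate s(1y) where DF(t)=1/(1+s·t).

step 1 [0.5y] bond c/2=7/800: DF=(1605123/1600000 − 7/800·(0))/(1+7/800) = 1989/2000 ≈ 0.994500
step 2 [1y] zero: DF = P = 9567/10000 ≈ 0.956700
step 3 [1.5y] swap r/2=29/1707: DF=(1 − 29/1707·(0.994500+0.956700))/(1+29/1707) = 9507/10000 ≈ 0.950700
step 4 [2y] swap r/2=545/38474: DF=(1 − 545/38474·(0.994500+0.956700+0.950700))/(1+545/38474) = 1891/2000 ≈ 0.945500
step 5 [2.5y] swap r/2=401/23836: DF=(1 − 401/23836·(0.994500+0.956700+0.950700+0.945500))/(1+401/23836) = 4599/5000 ≈ 0.919800
step 6 [3y] zero: DF = P = 8803/10000 ≈ 0.880300

1 1/2 1989/2000
2 1 9567/10000
3 3/2 9507/10000
4 2 1891/2000
5 5/2 4599/5000
6 3 8803/10000
s(1y) = (1/(9567/10000) − 1)/(1) = 433/9567 ≈ 4.5260%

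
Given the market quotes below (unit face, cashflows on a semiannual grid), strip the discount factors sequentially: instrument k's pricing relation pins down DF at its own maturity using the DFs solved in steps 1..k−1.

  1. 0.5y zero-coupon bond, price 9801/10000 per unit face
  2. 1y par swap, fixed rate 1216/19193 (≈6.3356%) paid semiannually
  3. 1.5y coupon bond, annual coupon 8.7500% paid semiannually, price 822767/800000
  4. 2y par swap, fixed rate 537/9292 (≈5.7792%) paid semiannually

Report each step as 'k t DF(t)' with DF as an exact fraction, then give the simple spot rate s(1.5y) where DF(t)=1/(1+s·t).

1 1/2 9801/10000
2 1 587/625
3 3/2 9049/10000
4 2 4463/5000
s(1.5y) = (1/(9049/10000) − 1)/(3/2) = 634/9049 ≈ 7.0063%

step 1 [0.5y] zero: DF = P = 9801/10000 ≈ 0.980100
step 2 [1y] swap r/2=608/19193: DF=(1 − 608/19193·(0.980100))/(1+608/19193) = 587/625 ≈ 0.939200
step 3 [1.5y] bond c/2=7/160: DF=(822767/800000 − 7/160·(0.980100+0.939200))/(1+7/160) = 9049/10000 ≈ 0.904900
step 4 [2y] swap r/2=537/18584: DF=(1 − 537/18584·(0.980100+0.939200+0.904900))/(1+537/18584) = 4463/5000 ≈ 0.892600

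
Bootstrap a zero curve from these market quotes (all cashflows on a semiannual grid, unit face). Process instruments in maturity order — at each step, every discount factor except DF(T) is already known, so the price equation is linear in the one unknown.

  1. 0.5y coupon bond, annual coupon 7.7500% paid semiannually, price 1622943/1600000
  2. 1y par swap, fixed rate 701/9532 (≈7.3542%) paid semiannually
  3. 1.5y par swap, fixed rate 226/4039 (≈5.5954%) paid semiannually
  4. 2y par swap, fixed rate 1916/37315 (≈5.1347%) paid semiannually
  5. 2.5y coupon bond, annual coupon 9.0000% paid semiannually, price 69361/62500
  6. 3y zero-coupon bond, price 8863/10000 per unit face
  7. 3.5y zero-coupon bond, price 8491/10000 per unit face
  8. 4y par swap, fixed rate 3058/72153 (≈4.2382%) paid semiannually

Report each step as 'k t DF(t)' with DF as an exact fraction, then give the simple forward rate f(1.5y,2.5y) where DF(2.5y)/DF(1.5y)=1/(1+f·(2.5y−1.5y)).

1 1/2 1953/2000
2 1 9299/10000
3 3/2 9209/10000
4 2 4521/5000
5 5/2 9013/10000
6 3 8863/10000
7 7/2 8491/10000
8 4 8471/10000
f(1.5y,2.5y) = ((9209/10000)/(9013/10000) − 1)/(1) = 196/9013 ≈ 2.1746%

step 1 [0.5y] bond c/2=31/800: DF=(1622943/1600000 − 31/800·(0))/(1+31/800) = 1953/2000 ≈ 0.976500
step 2 [1y] swap r/2=701/19064: DF=(1 − 701/19064·(0.976500))/(1+701/19064) = 9299/10000 ≈ 0.929900
step 3 [1.5y] swap r/2=113/4039: DF=(1 − 113/4039·(0.976500+0.929900))/(1+113/4039) = 9209/10000 ≈ 0.920900
step 4 [2y] swap r/2=958/37315: DF=(1 − 958/37315·(0.976500+0.929900+0.920900))/(1+958/37315) = 4521/5000 ≈ 0.904200
step 5 [2.5y] bond c/2=9/200: DF=(69361/62500 − 9/200·(0.976500+0.929900+0.920900+0.904200))/(1+9/200) = 9013/10000 ≈ 0.901300
step 6 [3y] zero: DF = P = 8863/10000 ≈ 0.886300
step 7 [3.5y] zero: DF = P = 8491/10000 ≈ 0.849100
step 8 [4y] swap r/2=1529/72153: DF=(1 − 1529/72153·(0.976500+0.929900+0.920900+0.904200+0.901300+0.886300+0.849100))/(1+1529/72153) = 8471/10000 ≈ 0.847100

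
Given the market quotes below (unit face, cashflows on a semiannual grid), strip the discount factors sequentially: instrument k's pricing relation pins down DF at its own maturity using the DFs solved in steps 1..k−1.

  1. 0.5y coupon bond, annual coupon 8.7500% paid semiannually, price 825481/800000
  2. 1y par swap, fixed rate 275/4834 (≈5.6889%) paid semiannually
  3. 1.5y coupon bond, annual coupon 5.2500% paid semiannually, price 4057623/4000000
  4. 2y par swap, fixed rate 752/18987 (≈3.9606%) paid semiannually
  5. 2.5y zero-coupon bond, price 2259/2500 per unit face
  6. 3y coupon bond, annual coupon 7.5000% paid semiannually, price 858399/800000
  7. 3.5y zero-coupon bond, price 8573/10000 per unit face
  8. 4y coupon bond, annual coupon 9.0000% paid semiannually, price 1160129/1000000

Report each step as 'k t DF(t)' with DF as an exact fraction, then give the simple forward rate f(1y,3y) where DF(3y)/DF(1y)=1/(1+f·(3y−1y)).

step 1 [0.5y] bond c/2=7/160: DF=(825481/800000 − 7/160·(0))/(1+7/160) = 4943/5000 ≈ 0.988600
step 2 [1y] swap r/2=275/9668: DF=(1 − 275/9668·(0.988600))/(1+275/9668) = 189/200 ≈ 0.945000
step 3 [1.5y] bond c/2=21/800: DF=(4057623/4000000 − 21/800·(0.988600+0.945000))/(1+21/800) = 939/1000 ≈ 0.939000
step 4 [2y] swap r/2=376/18987: DF=(1 − 376/18987·(0.988600+0.945000+0.939000))/(1+376/18987) = 578/625 ≈ 0.924800
step 5 [2.5y] zero: DF = P = 2259/2500 ≈ 0.903600
step 6 [3y] bond c/2=3/80: DF=(858399/800000 − 3/80·(0.988600+0.945000+0.939000+0.924800+0.903600))/(1+3/80) = 8643/10000 ≈ 0.864300
step 7 [3.5y] zero: DF = P = 8573/10000 ≈ 0.857300
step 8 [4y] bond c/2=9/200: DF=(1160129/1000000 − 9/200·(0.988600+0.945000+0.939000+0.924800+0.903600+0.864300+0.857300))/(1+9/200) = 521/625 ≈ 0.833600

1 1/2 4943/5000
2 1 189/200
3 3/2 939/1000
4 2 578/625
5 5/2 2259/2500
6 3 8643/10000
7 7/2 8573/10000
8 4 521/625
f(1y,3y) = ((189/200)/(8643/10000) − 1)/(2) = 269/5762 ≈ 4.6685%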